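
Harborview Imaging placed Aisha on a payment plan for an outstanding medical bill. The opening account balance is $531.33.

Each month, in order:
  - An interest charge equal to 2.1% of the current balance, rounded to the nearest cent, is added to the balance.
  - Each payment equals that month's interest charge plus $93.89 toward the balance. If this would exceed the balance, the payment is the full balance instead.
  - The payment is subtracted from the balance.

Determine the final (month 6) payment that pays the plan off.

$63.18

Month 1: $531.33 +$11.16 interest = $542.49; pay $105.05 → $437.44
Month 2: $437.44 +$9.19 interest = $446.63; pay $103.08 → $343.55
Month 3: $343.55 +$7.21 interest = $350.76; pay $101.10 → $249.66
Month 4: $249.66 +$5.24 interest = $254.90; pay $99.13 → $155.77
Month 5: $155.77 +$3.27 interest = $159.04; pay $97.16 → $61.88
Month 6: $61.88 +$1.30 interest = $63.18; pay $63.18 → $0.00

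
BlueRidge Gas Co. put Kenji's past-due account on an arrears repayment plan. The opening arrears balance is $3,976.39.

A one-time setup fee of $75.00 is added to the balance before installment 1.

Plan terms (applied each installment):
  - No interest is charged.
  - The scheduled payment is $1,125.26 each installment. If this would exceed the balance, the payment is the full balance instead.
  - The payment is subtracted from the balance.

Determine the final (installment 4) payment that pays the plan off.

Installment 1: $4,051.39 − $1,125.26 → $2,926.13
Installment 2: $2,926.13 − $1,125.26 → $1,800.87
Installment 3: $1,800.87 − $1,125.26 → $675.61
Installment 4: $675.61 − $675.61 → $0.00

$675.61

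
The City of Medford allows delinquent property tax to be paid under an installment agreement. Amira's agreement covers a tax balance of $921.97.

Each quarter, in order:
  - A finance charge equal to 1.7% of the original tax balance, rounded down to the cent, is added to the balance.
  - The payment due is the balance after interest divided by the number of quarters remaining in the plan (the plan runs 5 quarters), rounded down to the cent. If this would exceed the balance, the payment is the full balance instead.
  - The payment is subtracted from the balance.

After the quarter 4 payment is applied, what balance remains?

# | Opening | Interest | Payment | End bal
1 | $921.97 | $15.67 | $187.52 | $750.12
2 | $750.12 | $15.67 | $191.44 | $574.35
3 | $574.35 | $15.67 | $196.67 | $393.35
4 | $393.35 | $15.67 | $204.51 | $204.51

$204.51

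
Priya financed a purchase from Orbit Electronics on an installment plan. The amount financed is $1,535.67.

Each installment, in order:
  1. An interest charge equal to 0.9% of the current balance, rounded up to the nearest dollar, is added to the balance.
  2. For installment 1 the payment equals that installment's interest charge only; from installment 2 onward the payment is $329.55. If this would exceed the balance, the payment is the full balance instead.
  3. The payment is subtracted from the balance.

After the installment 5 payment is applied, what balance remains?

# | Opening | Interest | Payment | End bal
1 | $1,535.67 | $14.00 | $14.00 | $1,535.67
2 | $1,535.67 | $14.00 | $329.55 | $1,220.12
3 | $1,220.12 | $11.00 | $329.55 | $901.57
4 | $901.57 | $9.00 | $329.55 | $581.02
5 | $581.02 | $6.00 | $329.55 | $257.47

$257.47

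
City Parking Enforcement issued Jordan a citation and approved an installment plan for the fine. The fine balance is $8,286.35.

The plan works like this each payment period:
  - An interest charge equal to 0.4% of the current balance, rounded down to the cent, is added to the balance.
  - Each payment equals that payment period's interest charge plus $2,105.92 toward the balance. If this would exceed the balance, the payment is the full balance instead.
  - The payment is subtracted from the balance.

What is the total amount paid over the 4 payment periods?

$8,368.37

Payment period 1: $8,286.35 +$33.14 interest = $8,319.49; pay $2,139.06 → $6,180.43
Payment period 2: $6,180.43 +$24.72 interest = $6,205.15; pay $2,130.64 → $4,074.51
Payment period 3: $4,074.51 +$16.29 interest = $4,090.80; pay $2,122.21 → $1,968.59
Payment period 4: $1,968.59 +$7.87 interest = $1,976.46; pay $1,976.46 → $0.00
Total paid: $8,368.37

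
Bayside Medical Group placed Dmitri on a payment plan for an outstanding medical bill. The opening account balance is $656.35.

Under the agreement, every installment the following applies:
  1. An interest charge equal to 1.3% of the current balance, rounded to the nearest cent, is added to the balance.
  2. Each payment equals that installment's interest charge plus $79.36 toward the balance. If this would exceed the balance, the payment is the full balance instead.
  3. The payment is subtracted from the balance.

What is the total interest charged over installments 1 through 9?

Installment 1: $656.35 +$8.53 interest = $664.88; pay $87.89 → $576.99
Installment 2: $576.99 +$7.50 interest = $584.49; pay $86.86 → $497.63
Installment 3: $497.63 +$6.47 interest = $504.10; pay $85.83 → $418.27
Installment 4: $418.27 +$5.44 interest = $423.71; pay $84.80 → $338.91
Installment 5: $338.91 +$4.41 interest = $343.32; pay $83.77 → $259.55
Installment 6: $259.55 +$3.37 interest = $262.92; pay $82.73 → $180.19
Installment 7: $180.19 +$2.34 interest = $182.53; pay $81.70 → $100.83
Installment 8: $100.83 +$1.31 interest = $102.14; pay $80.67 → $21.47
Installment 9: $21.47 +$0.28 interest = $21.75; pay $21.75 → $0.00
Total interest: $8.53 + $7.50 + $6.47 + $5.44 + $4.41 + $3.37 + $2.34 + $1.31 + $0.28 = $39.65

$39.65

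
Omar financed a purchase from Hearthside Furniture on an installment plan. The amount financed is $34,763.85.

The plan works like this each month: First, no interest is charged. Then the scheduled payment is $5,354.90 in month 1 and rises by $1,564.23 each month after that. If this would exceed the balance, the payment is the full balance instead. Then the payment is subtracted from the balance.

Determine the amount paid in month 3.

Month 1: opening $34,763.85; payment $5,354.90; balance $29,408.95
Month 2: opening $29,408.95; payment $6,919.13; balance $22,489.82
Month 3: opening $22,489.82; payment $8,483.36; balance $14,006.46

$8,483.36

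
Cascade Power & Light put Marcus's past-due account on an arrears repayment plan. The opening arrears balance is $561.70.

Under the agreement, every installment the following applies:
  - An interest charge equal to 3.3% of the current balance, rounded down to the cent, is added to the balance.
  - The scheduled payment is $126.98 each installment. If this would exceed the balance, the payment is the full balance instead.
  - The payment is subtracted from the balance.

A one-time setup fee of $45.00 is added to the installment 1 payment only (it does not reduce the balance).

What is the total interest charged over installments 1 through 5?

Installment 1: $561.70 +$18.53 interest = $580.23; pay $126.98 (+ $45.00 fee) → $453.25
Installment 2: $453.25 +$14.95 interest = $468.20; pay $126.98 → $341.22
Installment 3: $341.22 +$11.26 interest = $352.48; pay $126.98 → $225.50
Installment 4: $225.50 +$7.44 interest = $232.94; pay $126.98 → $105.96
Installment 5: $105.96 +$3.49 interest = $109.45; pay $109.45 → $0.00
Total interest: $18.53 + $14.95 + $11.26 + $7.44 + $3.49 = $55.67

$55.67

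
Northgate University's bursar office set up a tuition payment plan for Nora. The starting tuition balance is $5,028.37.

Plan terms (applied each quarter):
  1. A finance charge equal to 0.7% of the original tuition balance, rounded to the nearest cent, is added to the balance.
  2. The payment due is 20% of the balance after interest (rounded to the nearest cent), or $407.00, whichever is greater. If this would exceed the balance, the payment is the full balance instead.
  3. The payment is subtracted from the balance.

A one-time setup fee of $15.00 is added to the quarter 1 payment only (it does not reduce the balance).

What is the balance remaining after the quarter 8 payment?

Quarter 1: opening $5,028.37; interest $35.20 → $5,063.57; payment $1,012.71 (+ $15.00 fee); balance $4,050.86
Quarter 2: opening $4,050.86; interest $35.20 → $4,086.06; payment $817.21; balance $3,268.85
Quarter 3: opening $3,268.85; interest $35.20 → $3,304.05; payment $660.81; balance $2,643.24
Quarter 4: opening $2,643.24; interest $35.20 → $2,678.44; payment $535.69; balance $2,142.75
Quarter 5: opening $2,142.75; interest $35.20 → $2,177.95; payment $435.59; balance $1,742.36
Quarter 6: opening $1,742.36; interest $35.20 → $1,777.56; payment $407.00; balance $1,370.56
Quarter 7: opening $1,370.56; interest $35.20 → $1,405.76; payment $407.00; balance $998.76
Quarter 8: opening $998.76; interest $35.20 → $1,033.96; payment $407.00; balance $626.96

$626.96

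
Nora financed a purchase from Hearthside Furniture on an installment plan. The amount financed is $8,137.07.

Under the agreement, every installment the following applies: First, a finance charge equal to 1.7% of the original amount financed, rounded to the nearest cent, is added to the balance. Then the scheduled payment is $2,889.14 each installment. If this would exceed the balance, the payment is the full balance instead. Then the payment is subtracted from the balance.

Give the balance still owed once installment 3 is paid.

Installment 1: $8,137.07 +$138.33 interest = $8,275.40; pay $2,889.14 → $5,386.26
Installment 2: $5,386.26 +$138.33 interest = $5,524.59; pay $2,889.14 → $2,635.45
Installment 3: $2,635.45 +$138.33 interest = $2,773.78; pay $2,773.78 → $0.00

$0.00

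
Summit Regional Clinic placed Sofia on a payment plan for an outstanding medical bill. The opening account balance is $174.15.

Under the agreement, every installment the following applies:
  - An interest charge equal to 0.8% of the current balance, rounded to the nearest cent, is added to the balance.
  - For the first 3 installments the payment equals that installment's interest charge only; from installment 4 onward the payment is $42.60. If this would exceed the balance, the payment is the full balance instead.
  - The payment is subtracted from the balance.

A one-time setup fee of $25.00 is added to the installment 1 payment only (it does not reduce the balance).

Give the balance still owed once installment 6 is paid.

$49.53

Installment 1: $174.15 +$1.39 interest = $175.54; pay $1.39 (+ $25.00 fee) → $174.15
Installment 2: $174.15 +$1.39 interest = $175.54; pay $1.39 → $174.15
Installment 3: $174.15 +$1.39 interest = $175.54; pay $1.39 → $174.15
Installment 4: $174.15 +$1.39 interest = $175.54; pay $42.60 → $132.94
Installment 5: $132.94 +$1.06 interest = $134.00; pay $42.60 → $91.40
Installment 6: $91.40 +$0.73 interest = $92.13; pay $42.60 → $49.53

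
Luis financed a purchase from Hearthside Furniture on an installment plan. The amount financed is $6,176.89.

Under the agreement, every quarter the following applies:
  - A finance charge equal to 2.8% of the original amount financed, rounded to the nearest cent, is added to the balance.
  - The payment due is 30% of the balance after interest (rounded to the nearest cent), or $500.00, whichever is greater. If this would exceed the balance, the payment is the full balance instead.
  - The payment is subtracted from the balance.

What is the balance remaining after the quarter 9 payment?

Quarter 1: opening $6,176.89; interest $172.95 → $6,349.84; payment $1,904.95; balance $4,444.89
Quarter 2: opening $4,444.89; interest $172.95 → $4,617.84; payment $1,385.35; balance $3,232.49
Quarter 3: opening $3,232.49; interest $172.95 → $3,405.44; payment $1,021.63; balance $2,383.81
Quarter 4: opening $2,383.81; interest $172.95 → $2,556.76; payment $767.03; balance $1,789.73
Quarter 5: opening $1,789.73; interest $172.95 → $1,962.68; payment $588.80; balance $1,373.88
Quarter 6: opening $1,373.88; interest $172.95 → $1,546.83; payment $500.00; balance $1,046.83
Quarter 7: opening $1,046.83; interest $172.95 → $1,219.78; payment $500.00; balance $719.78
Quarter 8: opening $719.78; interest $172.95 → $892.73; payment $500.00; balance $392.73
Quarter 9: opening $392.73; interest $172.95 → $565.68; payment $500.00; balance $65.68

$65.68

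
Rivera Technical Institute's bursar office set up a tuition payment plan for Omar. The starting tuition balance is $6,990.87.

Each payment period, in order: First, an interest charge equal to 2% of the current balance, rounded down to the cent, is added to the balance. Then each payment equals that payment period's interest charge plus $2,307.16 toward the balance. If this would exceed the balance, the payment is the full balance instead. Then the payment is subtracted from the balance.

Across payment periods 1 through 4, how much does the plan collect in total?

$7,273.26

Payment period 1: $6,990.87 +$139.81 interest = $7,130.68; pay $2,446.97 → $4,683.71
Payment period 2: $4,683.71 +$93.67 interest = $4,777.38; pay $2,400.83 → $2,376.55
Payment period 3: $2,376.55 +$47.53 interest = $2,424.08; pay $2,354.69 → $69.39
Payment period 4: $69.39 +$1.38 interest = $70.77; pay $70.77 → $0.00
Total paid: $7,273.26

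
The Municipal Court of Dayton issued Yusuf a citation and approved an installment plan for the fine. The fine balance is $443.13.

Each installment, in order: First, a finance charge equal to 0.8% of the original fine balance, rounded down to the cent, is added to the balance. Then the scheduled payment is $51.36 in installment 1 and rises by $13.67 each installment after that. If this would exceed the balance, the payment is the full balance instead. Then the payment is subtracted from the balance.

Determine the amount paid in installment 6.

$70.87

Installment 1: $443.13 +$3.54 interest = $446.67; pay $51.36 → $395.31
Installment 2: $395.31 +$3.54 interest = $398.85; pay $65.03 → $333.82
Installment 3: $333.82 +$3.54 interest = $337.36; pay $78.70 → $258.66
Installment 4: $258.66 +$3.54 interest = $262.20; pay $92.37 → $169.83
Installment 5: $169.83 +$3.54 interest = $173.37; pay $106.04 → $67.33
Installment 6: $67.33 +$3.54 interest = $70.87; pay $70.87 → $0.00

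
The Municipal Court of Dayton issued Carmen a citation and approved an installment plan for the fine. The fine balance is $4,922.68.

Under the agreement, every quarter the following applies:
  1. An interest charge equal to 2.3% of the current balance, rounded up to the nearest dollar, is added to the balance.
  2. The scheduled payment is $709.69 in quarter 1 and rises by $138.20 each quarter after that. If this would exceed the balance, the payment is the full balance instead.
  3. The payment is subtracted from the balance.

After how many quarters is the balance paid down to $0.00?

6

Quarter 1: opening $4,922.68; interest $114.00 → $5,036.68; payment $709.69; balance $4,326.99
Quarter 2: opening $4,326.99; interest $100.00 → $4,426.99; payment $847.89; balance $3,579.10
Quarter 3: opening $3,579.10; interest $83.00 → $3,662.10; payment $986.09; balance $2,676.01
Quarter 4: opening $2,676.01; interest $62.00 → $2,738.01; payment $1,124.29; balance $1,613.72
Quarter 5: opening $1,613.72; interest $38.00 → $1,651.72; payment $1,262.49; balance $389.23
Quarter 6: opening $389.23; interest $9.00 → $398.23; payment $398.23; balance $0.00
Balance reaches $0.00 in quarter 6.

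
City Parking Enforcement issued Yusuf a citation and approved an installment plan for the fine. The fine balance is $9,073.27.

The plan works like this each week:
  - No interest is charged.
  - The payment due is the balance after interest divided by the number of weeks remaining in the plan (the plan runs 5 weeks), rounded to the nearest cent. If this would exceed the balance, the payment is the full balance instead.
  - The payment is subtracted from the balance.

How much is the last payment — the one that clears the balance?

$1,814.65

Week 1: opening $9,073.27; payment $1,814.65; balance $7,258.62
Week 2: opening $7,258.62; payment $1,814.66; balance $5,443.96
Week 3: opening $5,443.96; payment $1,814.65; balance $3,629.31
Week 4: opening $3,629.31; payment $1,814.66; balance $1,814.65
Week 5: opening $1,814.65; payment $1,814.65; balance $0.00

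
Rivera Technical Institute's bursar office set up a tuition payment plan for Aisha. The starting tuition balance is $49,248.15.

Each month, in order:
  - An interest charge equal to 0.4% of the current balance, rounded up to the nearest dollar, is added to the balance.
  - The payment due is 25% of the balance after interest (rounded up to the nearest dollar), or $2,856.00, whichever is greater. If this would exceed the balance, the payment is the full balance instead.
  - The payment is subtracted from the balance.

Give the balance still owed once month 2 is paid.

$27,923.15

# | Opening | Interest | Payment | End bal
1 | $49,248.15 | $197.00 | $12,362.00 | $37,083.15
2 | $37,083.15 | $149.00 | $9,309.00 | $27,923.15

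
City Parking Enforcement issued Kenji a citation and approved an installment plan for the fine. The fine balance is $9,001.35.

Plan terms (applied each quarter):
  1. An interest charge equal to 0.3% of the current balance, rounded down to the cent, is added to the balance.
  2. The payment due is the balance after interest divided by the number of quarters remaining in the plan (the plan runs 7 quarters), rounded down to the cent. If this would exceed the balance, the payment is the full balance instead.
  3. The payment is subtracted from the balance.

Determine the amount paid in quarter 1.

Quarter 1: $9,001.35 +$27.00 interest = $9,028.35; pay $1,289.76 → $7,738.59

$1,289.76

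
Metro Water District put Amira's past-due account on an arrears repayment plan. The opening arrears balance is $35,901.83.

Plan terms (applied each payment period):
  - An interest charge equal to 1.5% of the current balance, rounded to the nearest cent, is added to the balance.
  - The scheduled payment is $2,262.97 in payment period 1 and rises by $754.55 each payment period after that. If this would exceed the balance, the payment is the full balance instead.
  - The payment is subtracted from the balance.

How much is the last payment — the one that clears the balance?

Payment period 1: opening $35,901.83; interest $538.53 → $36,440.36; payment $2,262.97; balance $34,177.39
Payment period 2: opening $34,177.39; interest $512.66 → $34,690.05; payment $3,017.52; balance $31,672.53
Payment period 3: opening $31,672.53; interest $475.09 → $32,147.62; payment $3,772.07; balance $28,375.55
Payment period 4: opening $28,375.55; interest $425.63 → $28,801.18; payment $4,526.62; balance $24,274.56
Payment period 5: opening $24,274.56; interest $364.12 → $24,638.68; payment $5,281.17; balance $19,357.51
Payment period 6: opening $19,357.51; interest $290.36 → $19,647.87; payment $6,035.72; balance $13,612.15
Payment period 7: opening $13,612.15; interest $204.18 → $13,816.33; payment $6,790.27; balance $7,026.06
Payment period 8: opening $7,026.06; interest $105.39 → $7,131.45; payment $7,131.45; balance $0.00

$7,131.45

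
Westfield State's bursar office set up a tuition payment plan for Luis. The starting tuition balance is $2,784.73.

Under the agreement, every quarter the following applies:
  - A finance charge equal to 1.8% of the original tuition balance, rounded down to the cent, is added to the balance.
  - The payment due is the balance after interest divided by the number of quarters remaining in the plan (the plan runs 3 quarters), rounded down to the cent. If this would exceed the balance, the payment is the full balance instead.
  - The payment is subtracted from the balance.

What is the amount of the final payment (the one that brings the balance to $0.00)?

Quarter 1: $2,784.73 +$50.12 interest = $2,834.85; pay $944.95 → $1,889.90
Quarter 2: $1,889.90 +$50.12 interest = $1,940.02; pay $970.01 → $970.01
Quarter 3: $970.01 +$50.12 interest = $1,020.13; pay $1,020.13 → $0.00

$1,020.13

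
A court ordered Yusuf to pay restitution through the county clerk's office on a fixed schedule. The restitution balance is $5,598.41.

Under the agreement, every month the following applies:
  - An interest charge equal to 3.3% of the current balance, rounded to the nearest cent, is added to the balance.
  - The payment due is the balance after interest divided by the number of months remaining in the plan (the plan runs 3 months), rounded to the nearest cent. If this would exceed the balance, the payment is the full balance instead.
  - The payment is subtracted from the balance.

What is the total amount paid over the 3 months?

$5,976.10

Month 1: opening $5,598.41; interest $184.75 → $5,783.16; payment $1,927.72; balance $3,855.44
Month 2: opening $3,855.44; interest $127.23 → $3,982.67; payment $1,991.34; balance $1,991.33
Month 3: opening $1,991.33; interest $65.71 → $2,057.04; payment $2,057.04; balance $0.00
Total paid: $5,976.10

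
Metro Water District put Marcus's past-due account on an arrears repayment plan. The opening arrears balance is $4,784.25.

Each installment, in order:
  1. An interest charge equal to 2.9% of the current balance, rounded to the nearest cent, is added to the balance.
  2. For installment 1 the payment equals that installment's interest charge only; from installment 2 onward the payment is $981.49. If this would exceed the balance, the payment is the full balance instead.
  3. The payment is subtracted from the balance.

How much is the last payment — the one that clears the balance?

Installment 1: opening $4,784.25; interest $138.74 → $4,922.99; payment $138.74; balance $4,784.25
Installment 2: opening $4,784.25; interest $138.74 → $4,922.99; payment $981.49; balance $3,941.50
Installment 3: opening $3,941.50; interest $114.30 → $4,055.80; payment $981.49; balance $3,074.31
Installment 4: opening $3,074.31; interest $89.15 → $3,163.46; payment $981.49; balance $2,181.97
Installment 5: opening $2,181.97; interest $63.28 → $2,245.25; payment $981.49; balance $1,263.76
Installment 6: opening $1,263.76; interest $36.65 → $1,300.41; payment $981.49; balance $318.92
Installment 7: opening $318.92; interest $9.25 → $328.17; payment $328.17; balance $0.00

$328.17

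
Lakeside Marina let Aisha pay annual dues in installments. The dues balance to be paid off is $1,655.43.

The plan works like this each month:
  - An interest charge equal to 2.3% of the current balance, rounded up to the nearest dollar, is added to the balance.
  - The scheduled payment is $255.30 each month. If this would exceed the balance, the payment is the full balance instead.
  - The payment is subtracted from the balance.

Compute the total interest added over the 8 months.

$164.00

Month 1: opening $1,655.43; interest $39.00 → $1,694.43; payment $255.30; balance $1,439.13
Month 2: opening $1,439.13; interest $34.00 → $1,473.13; payment $255.30; balance $1,217.83
Month 3: opening $1,217.83; interest $29.00 → $1,246.83; payment $255.30; balance $991.53
Month 4: opening $991.53; interest $23.00 → $1,014.53; payment $255.30; balance $759.23
Month 5: opening $759.23; interest $18.00 → $777.23; payment $255.30; balance $521.93
Month 6: opening $521.93; interest $13.00 → $534.93; payment $255.30; balance $279.63
Month 7: opening $279.63; interest $7.00 → $286.63; payment $255.30; balance $31.33
Month 8: opening $31.33; interest $1.00 → $32.33; payment $32.33; balance $0.00
Total interest: $39.00 + $34.00 + $29.00 + $23.00 + $18.00 + $13.00 + $7.00 + $1.00 = $164.00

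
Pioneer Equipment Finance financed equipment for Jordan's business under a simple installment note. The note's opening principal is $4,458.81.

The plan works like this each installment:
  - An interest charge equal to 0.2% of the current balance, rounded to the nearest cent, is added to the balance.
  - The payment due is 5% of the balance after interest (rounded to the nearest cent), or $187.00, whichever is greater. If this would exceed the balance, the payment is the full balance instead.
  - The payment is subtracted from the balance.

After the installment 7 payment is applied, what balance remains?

Installment 1: opening $4,458.81; interest $8.92 → $4,467.73; payment $223.39; balance $4,244.34
Installment 2: opening $4,244.34; interest $8.49 → $4,252.83; payment $212.64; balance $4,040.19
Installment 3: opening $4,040.19; interest $8.08 → $4,048.27; payment $202.41; balance $3,845.86
Installment 4: opening $3,845.86; interest $7.69 → $3,853.55; payment $192.68; balance $3,660.87
Installment 5: opening $3,660.87; interest $7.32 → $3,668.19; payment $187.00; balance $3,481.19
Installment 6: opening $3,481.19; interest $6.96 → $3,488.15; payment $187.00; balance $3,301.15
Installment 7: opening $3,301.15; interest $6.60 → $3,307.75; payment $187.00; balance $3,120.75

$3,120.75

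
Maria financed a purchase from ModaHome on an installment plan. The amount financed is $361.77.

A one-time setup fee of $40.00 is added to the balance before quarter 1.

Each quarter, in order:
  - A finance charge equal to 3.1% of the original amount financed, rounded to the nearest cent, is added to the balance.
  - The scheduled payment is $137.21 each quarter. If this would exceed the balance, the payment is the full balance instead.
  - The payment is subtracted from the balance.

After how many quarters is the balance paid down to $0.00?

4

Quarter 1: opening $401.77; interest $11.21 → $412.98; payment $137.21; balance $275.77
Quarter 2: opening $275.77; interest $11.21 → $286.98; payment $137.21; balance $149.77
Quarter 3: opening $149.77; interest $11.21 → $160.98; payment $137.21; balance $23.77
Quarter 4: opening $23.77; interest $11.21 → $34.98; payment $34.98; balance $0.00
Balance reaches $0.00 in quarter 4.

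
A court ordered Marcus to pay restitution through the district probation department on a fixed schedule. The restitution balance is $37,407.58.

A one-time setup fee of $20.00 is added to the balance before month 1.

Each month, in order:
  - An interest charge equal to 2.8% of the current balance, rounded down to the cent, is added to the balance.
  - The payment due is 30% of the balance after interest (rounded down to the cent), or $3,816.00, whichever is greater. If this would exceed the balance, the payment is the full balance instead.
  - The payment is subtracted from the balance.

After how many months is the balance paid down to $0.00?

Month 1: opening $37,427.58; interest $1,047.97 → $38,475.55; payment $11,542.66; balance $26,932.89
Month 2: opening $26,932.89; interest $754.12 → $27,687.01; payment $8,306.10; balance $19,380.91
Month 3: opening $19,380.91; interest $542.66 → $19,923.57; payment $5,977.07; balance $13,946.50
Month 4: opening $13,946.50; interest $390.50 → $14,337.00; payment $4,301.10; balance $10,035.90
Month 5: opening $10,035.90; interest $281.00 → $10,316.90; payment $3,816.00; balance $6,500.90
Month 6: opening $6,500.90; interest $182.02 → $6,682.92; payment $3,816.00; balance $2,866.92
Month 7: opening $2,866.92; interest $80.27 → $2,947.19; payment $2,947.19; balance $0.00
Balance reaches $0.00 in month 7.

7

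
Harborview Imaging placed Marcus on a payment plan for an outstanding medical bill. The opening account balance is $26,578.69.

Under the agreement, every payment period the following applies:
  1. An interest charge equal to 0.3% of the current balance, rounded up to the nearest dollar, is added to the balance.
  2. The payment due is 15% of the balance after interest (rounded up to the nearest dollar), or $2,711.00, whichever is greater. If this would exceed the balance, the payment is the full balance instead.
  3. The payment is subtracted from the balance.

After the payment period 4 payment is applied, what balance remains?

$13,807.69

# | Opening | Interest | Payment | End bal
1 | $26,578.69 | $80.00 | $3,999.00 | $22,659.69
2 | $22,659.69 | $68.00 | $3,410.00 | $19,317.69
3 | $19,317.69 | $58.00 | $2,907.00 | $16,468.69
4 | $16,468.69 | $50.00 | $2,711.00 | $13,807.69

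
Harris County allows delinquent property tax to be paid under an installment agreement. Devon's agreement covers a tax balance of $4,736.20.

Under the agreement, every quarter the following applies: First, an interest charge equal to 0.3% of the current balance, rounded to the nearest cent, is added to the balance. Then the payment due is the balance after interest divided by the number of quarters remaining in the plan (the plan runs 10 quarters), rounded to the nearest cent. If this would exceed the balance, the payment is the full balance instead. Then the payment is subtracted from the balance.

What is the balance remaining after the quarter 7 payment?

$1,450.97

Quarter 1: opening $4,736.20; interest $14.21 → $4,750.41; payment $475.04; balance $4,275.37
Quarter 2: opening $4,275.37; interest $12.83 → $4,288.20; payment $476.47; balance $3,811.73
Quarter 3: opening $3,811.73; interest $11.44 → $3,823.17; payment $477.90; balance $3,345.27
Quarter 4: opening $3,345.27; interest $10.04 → $3,355.31; payment $479.33; balance $2,875.98
Quarter 5: opening $2,875.98; interest $8.63 → $2,884.61; payment $480.77; balance $2,403.84
Quarter 6: opening $2,403.84; interest $7.21 → $2,411.05; payment $482.21; balance $1,928.84
Quarter 7: opening $1,928.84; interest $5.79 → $1,934.63; payment $483.66; balance $1,450.97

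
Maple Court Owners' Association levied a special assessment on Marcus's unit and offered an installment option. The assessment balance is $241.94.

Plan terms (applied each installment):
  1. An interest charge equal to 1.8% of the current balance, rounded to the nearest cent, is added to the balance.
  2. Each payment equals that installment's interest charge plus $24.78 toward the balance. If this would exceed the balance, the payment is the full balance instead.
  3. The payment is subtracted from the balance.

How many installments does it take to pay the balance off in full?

10

# | Opening | Interest | Payment | End bal
1 | $241.94 | $4.35 | $29.13 | $217.16
2 | $217.16 | $3.91 | $28.69 | $192.38
3 | $192.38 | $3.46 | $28.24 | $167.60
4 | $167.60 | $3.02 | $27.80 | $142.82
5 | $142.82 | $2.57 | $27.35 | $118.04
6 | $118.04 | $2.12 | $26.90 | $93.26
7 | $93.26 | $1.68 | $26.46 | $68.48
8 | $68.48 | $1.23 | $26.01 | $43.70
9 | $43.70 | $0.79 | $25.57 | $18.92
10 | $18.92 | $0.34 | $19.26 | $0.00
Balance reaches $0.00 in installment 10.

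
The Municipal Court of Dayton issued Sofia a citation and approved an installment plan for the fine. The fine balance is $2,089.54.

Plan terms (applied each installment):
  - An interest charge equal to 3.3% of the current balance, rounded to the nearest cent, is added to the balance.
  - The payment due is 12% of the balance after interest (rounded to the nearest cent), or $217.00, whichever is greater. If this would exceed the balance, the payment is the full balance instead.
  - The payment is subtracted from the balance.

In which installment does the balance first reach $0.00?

# | Opening | Interest | Payment | End bal
1 | $2,089.54 | $68.95 | $259.02 | $1,899.47
2 | $1,899.47 | $62.68 | $235.46 | $1,726.69
3 | $1,726.69 | $56.98 | $217.00 | $1,566.67
4 | $1,566.67 | $51.70 | $217.00 | $1,401.37
5 | $1,401.37 | $46.25 | $217.00 | $1,230.62
6 | $1,230.62 | $40.61 | $217.00 | $1,054.23
7 | $1,054.23 | $34.79 | $217.00 | $872.02
8 | $872.02 | $28.78 | $217.00 | $683.80
9 | $683.80 | $22.57 | $217.00 | $489.37
10 | $489.37 | $16.15 | $217.00 | $288.52
11 | $288.52 | $9.52 | $217.00 | $81.04
12 | $81.04 | $2.67 | $83.71 | $0.00
Balance reaches $0.00 in installment 12.

12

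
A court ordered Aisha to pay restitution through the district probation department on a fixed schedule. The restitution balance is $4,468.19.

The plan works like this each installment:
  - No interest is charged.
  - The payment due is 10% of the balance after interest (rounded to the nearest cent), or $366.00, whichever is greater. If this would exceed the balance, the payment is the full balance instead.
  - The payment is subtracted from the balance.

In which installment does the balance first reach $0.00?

12

# | Opening | Payment | End bal
1 | $4,468.19 | $446.82 | $4,021.37
2 | $4,021.37 | $402.14 | $3,619.23
3 | $3,619.23 | $366.00 | $3,253.23
4 | $3,253.23 | $366.00 | $2,887.23
5 | $2,887.23 | $366.00 | $2,521.23
6 | $2,521.23 | $366.00 | $2,155.23
7 | $2,155.23 | $366.00 | $1,789.23
8 | $1,789.23 | $366.00 | $1,423.23
9 | $1,423.23 | $366.00 | $1,057.23
10 | $1,057.23 | $366.00 | $691.23
11 | $691.23 | $366.00 | $325.23
12 | $325.23 | $325.23 | $0.00
Balance reaches $0.00 in installment 12.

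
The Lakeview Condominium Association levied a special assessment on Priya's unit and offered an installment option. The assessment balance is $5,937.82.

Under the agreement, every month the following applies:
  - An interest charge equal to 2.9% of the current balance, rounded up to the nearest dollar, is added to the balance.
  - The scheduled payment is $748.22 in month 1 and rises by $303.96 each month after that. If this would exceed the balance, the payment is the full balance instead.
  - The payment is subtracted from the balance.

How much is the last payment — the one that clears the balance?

Month 1: opening $5,937.82; interest $173.00 → $6,110.82; payment $748.22; balance $5,362.60
Month 2: opening $5,362.60; interest $156.00 → $5,518.60; payment $1,052.18; balance $4,466.42
Month 3: opening $4,466.42; interest $130.00 → $4,596.42; payment $1,356.14; balance $3,240.28
Month 4: opening $3,240.28; interest $94.00 → $3,334.28; payment $1,660.10; balance $1,674.18
Month 5: opening $1,674.18; interest $49.00 → $1,723.18; payment $1,723.18; balance $0.00

$1,723.18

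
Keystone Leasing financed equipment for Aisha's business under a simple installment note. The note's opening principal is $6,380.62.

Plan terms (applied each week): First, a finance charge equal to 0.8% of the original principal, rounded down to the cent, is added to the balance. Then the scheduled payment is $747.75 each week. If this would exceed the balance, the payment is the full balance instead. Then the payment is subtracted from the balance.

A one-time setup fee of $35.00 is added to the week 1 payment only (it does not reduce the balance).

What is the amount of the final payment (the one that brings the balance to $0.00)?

# | Opening | Interest | Payment | Fee | End bal
1 | $6,380.62 | $51.04 | $747.75 | $35.00 | $5,683.91
2 | $5,683.91 | $51.04 | $747.75 | — | $4,987.20
3 | $4,987.20 | $51.04 | $747.75 | — | $4,290.49
4 | $4,290.49 | $51.04 | $747.75 | — | $3,593.78
5 | $3,593.78 | $51.04 | $747.75 | — | $2,897.07
6 | $2,897.07 | $51.04 | $747.75 | — | $2,200.36
7 | $2,200.36 | $51.04 | $747.75 | — | $1,503.65
8 | $1,503.65 | $51.04 | $747.75 | — | $806.94
9 | $806.94 | $51.04 | $747.75 | — | $110.23
10 | $110.23 | $51.04 | $161.27 | — | $0.00

$161.27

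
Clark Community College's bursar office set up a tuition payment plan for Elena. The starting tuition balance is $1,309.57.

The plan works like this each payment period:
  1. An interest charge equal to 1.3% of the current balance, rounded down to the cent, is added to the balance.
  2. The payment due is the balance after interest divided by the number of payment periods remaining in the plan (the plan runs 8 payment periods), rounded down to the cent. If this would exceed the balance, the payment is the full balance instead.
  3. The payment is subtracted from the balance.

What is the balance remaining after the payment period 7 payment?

$179.19

# | Opening | Interest | Payment | End bal
1 | $1,309.57 | $17.02 | $165.82 | $1,160.77
2 | $1,160.77 | $15.09 | $167.98 | $1,007.88
3 | $1,007.88 | $13.10 | $170.16 | $850.82
4 | $850.82 | $11.06 | $172.37 | $689.51
5 | $689.51 | $8.96 | $174.61 | $523.86
6 | $523.86 | $6.81 | $176.89 | $353.78
7 | $353.78 | $4.59 | $179.18 | $179.19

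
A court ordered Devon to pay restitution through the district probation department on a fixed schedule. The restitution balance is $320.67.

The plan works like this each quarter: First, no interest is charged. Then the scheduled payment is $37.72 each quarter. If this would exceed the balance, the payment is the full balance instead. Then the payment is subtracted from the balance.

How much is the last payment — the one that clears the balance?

# | Opening | Payment | End bal
1 | $320.67 | $37.72 | $282.95
2 | $282.95 | $37.72 | $245.23
3 | $245.23 | $37.72 | $207.51
4 | $207.51 | $37.72 | $169.79
5 | $169.79 | $37.72 | $132.07
6 | $132.07 | $37.72 | $94.35
7 | $94.35 | $37.72 | $56.63
8 | $56.63 | $37.72 | $18.91
9 | $18.91 | $18.91 | $0.00

$18.91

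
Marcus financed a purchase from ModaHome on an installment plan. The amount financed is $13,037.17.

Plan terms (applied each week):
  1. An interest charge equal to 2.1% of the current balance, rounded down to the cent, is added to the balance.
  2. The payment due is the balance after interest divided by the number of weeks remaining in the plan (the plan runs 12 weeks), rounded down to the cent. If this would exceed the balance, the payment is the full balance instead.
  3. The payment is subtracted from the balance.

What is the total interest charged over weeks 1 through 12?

Week 1: opening $13,037.17; interest $273.78 → $13,310.95; payment $1,109.24; balance $12,201.71
Week 2: opening $12,201.71; interest $256.23 → $12,457.94; payment $1,132.54; balance $11,325.40
Week 3: opening $11,325.40; interest $237.83 → $11,563.23; payment $1,156.32; balance $10,406.91
Week 4: opening $10,406.91; interest $218.54 → $10,625.45; payment $1,180.60; balance $9,444.85
Week 5: opening $9,444.85; interest $198.34 → $9,643.19; payment $1,205.39; balance $8,437.80
Week 6: opening $8,437.80; interest $177.19 → $8,614.99; payment $1,230.71; balance $7,384.28
Week 7: opening $7,384.28; interest $155.06 → $7,539.34; payment $1,256.55; balance $6,282.79
Week 8: opening $6,282.79; interest $131.93 → $6,414.72; payment $1,282.94; balance $5,131.78
Week 9: opening $5,131.78; interest $107.76 → $5,239.54; payment $1,309.88; balance $3,929.66
Week 10: opening $3,929.66; interest $82.52 → $4,012.18; payment $1,337.39; balance $2,674.79
Week 11: opening $2,674.79; interest $56.17 → $2,730.96; payment $1,365.48; balance $1,365.48
Week 12: opening $1,365.48; interest $28.67 → $1,394.15; payment $1,394.15; balance $0.00
Total interest: $273.78 + $256.23 + $237.83 + $218.54 + $198.34 + $177.19 + $155.06 + $131.93 + $107.76 + $82.52 + $56.17 + $28.67 = $1,924.02

$1,924.02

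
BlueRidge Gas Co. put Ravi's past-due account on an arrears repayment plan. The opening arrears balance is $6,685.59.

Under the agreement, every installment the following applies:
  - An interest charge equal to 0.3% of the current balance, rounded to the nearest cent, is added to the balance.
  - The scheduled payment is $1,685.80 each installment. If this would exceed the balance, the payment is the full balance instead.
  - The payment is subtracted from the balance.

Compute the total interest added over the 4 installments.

Installment 1: $6,685.59 +$20.06 interest = $6,705.65; pay $1,685.80 → $5,019.85
Installment 2: $5,019.85 +$15.06 interest = $5,034.91; pay $1,685.80 → $3,349.11
Installment 3: $3,349.11 +$10.05 interest = $3,359.16; pay $1,685.80 → $1,673.36
Installment 4: $1,673.36 +$5.02 interest = $1,678.38; pay $1,678.38 → $0.00
Total interest: $20.06 + $15.06 + $10.05 + $5.02 = $50.19

$50.19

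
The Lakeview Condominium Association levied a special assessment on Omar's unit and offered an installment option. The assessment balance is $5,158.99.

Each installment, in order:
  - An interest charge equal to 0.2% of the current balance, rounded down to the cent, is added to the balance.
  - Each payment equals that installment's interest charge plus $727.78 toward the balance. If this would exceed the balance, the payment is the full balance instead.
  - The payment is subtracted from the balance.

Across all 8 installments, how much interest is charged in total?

$41.75

# | Opening | Interest | Payment | End bal
1 | $5,158.99 | $10.31 | $738.09 | $4,431.21
2 | $4,431.21 | $8.86 | $736.64 | $3,703.43
3 | $3,703.43 | $7.40 | $735.18 | $2,975.65
4 | $2,975.65 | $5.95 | $733.73 | $2,247.87
5 | $2,247.87 | $4.49 | $732.27 | $1,520.09
6 | $1,520.09 | $3.04 | $730.82 | $792.31
7 | $792.31 | $1.58 | $729.36 | $64.53
8 | $64.53 | $0.12 | $64.65 | $0.00
Total interest: $10.31 + $8.86 + $7.40 + $5.95 + $4.49 + $3.04 + $1.58 + $0.12 = $41.75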